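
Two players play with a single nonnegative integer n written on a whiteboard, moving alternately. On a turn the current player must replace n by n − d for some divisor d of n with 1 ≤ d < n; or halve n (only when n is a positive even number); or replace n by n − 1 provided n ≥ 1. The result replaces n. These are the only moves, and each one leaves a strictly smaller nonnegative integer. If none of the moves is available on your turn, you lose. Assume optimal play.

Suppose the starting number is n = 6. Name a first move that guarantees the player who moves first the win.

Work bottom-up. With no move the player to move loses. Otherwise the position is W if at least one move leads to an L position for the opponent, and L if every move leads to a W.
n=0: no move → L
n=1: can move to 0, which is L ⇒ W
n=2: the only move is to 1(W), a W ⇒ L
n=3: can move to 2, which is L ⇒ W
n=4: can move to 2, which is L ⇒ W
n=5: the only move is to 4(W), a W ⇒ L
n=6: can move to 5, which is L ⇒ W
From 6, the L positions reachable in one move are: 5.

Move to 5.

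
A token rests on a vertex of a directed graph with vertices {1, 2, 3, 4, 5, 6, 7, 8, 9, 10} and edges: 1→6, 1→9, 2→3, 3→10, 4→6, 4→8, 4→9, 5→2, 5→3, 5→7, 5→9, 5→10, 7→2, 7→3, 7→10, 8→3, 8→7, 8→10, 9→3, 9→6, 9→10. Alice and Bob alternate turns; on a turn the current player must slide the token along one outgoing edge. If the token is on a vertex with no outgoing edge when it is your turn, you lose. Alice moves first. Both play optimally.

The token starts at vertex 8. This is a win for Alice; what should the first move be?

Compute win/loss labels from the base case upward. A position with no move is L. Any other position is W if it can reach an L in one move, else L.
Every edge goes from a vertex to one that appears earlier in the order 10, 6, 3, 2, 9, 7, 8, 5, 4, 1, so processing vertices in that order labels each vertex after all of its successors.
10: no outgoing edge → L
6: no outgoing edge → L
3: →10(L), so W
2: →3(W) only, which is W, so L
9: →6(L), so W
7: →2(L), so W
8: →10(L), so W
5: →2(L), so W
4: →6(L), so W
1: →6(L), so W
From 8, the L positions reachable in one move are: 10.

Move to 10.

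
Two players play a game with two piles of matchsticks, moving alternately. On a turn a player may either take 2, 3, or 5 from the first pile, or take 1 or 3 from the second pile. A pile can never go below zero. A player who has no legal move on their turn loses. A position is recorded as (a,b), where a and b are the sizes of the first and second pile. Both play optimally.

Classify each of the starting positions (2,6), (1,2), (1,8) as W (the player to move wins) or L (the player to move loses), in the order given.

(2,6): W, (1,2): L, (1,8): L

Work bottom-up. With no move the player to move loses. Otherwise the position is W if at least one move leads to an L position for the opponent, and L if every move leads to a W.
No move ever increases a pile, so every position that can arise here has a ≤ 2 and b ≤ 8; it is enough to label the cells with 0 ≤ a ≤ 2 and 0 ≤ b ≤ 8.
Every move lowers a or b (never raises either), so fill the grid row by row in increasing a, and left to right within a row: each cell's successors are then already labelled.
      b=0  b=1  b=2  b=3  b=4  b=5  b=6  b=7  b=8
a=0:    L    W    L    W    L    W    L    W    L
a=1:    L    W    L    W    L    W    L    W    L
a=2:    W    L    W    L    W    L    W    L    W
Cells with no legal move (terminal, hence L): (0,0), (1,0).
The remaining L cells, each justified by listing all of its moves:
(0,2): →(0,1)(W) only, which is W, so L
(0,4): →(0,3)(W), (0,1)(W) — all W, so L
(0,6): →(0,5)(W), (0,3)(W) — all W, so L
(0,8): →(0,7)(W), (0,5)(W) — all W, so L
(1,2): →(1,1)(W) only, which is W, so L
(1,4): →(1,3)(W), (1,1)(W) — all W, so L
(1,6): →(1,5)(W), (1,3)(W) — all W, so L
(1,8): →(1,7)(W), (1,5)(W) — all W, so L
(2,1): →(0,1)(W), (2,0)(W) — all W, so L
(2,3): →(0,3)(W), (2,2)(W), (2,0)(W) — all W, so L
(2,5): →(0,5)(W), (2,4)(W), (2,2)(W) — all W, so L
(2,7): →(0,7)(W), (2,6)(W), (2,4)(W) — all W, so L
Every other cell has at least one move into one of the L cells above, so it is W.
(2,6): the move to (0,6) reaches an L cell, so W
(1,2): one of the L cells justified above, so L
(1,8): one of the L cells justified above, so L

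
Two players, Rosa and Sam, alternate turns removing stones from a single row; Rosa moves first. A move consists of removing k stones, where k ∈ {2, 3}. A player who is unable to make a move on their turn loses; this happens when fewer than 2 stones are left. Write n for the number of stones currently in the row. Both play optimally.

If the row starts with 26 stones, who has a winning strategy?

Classify positions by backward induction: terminal positions (no move available) are L. From any other position, the mover wins iff some move reaches an L.
n=0: no move → L
n=1: no move → L
n=2: can move to 0, which is L ⇒ W
n=3: can move to 1, which is L ⇒ W
n=4: can move to 1, which is L ⇒ W
n=5: moves to 3(W), 2(W); every one is W ⇒ L
n=6: moves to 4(W), 3(W); every one is W ⇒ L
n=7: can move to 5, which is L ⇒ W
n=8: can move to 6, which is L ⇒ W
n=9: can move to 6, which is L ⇒ W
n=10: moves to 8(W), 7(W); every one is W ⇒ L
n=11: moves to 9(W), 8(W); every one is W ⇒ L
n=12: can move to 10, which is L ⇒ W
n=13: can move to 11, which is L ⇒ W
n=14: can move to 11, which is L ⇒ W
n=15: moves to 13(W), 12(W); every one is W ⇒ L
n=16: moves to 14(W), 13(W); every one is W ⇒ L
n=17: can move to 15, which is L ⇒ W
n=18: can move to 16, which is L ⇒ W
n=19: can move to 16, which is L ⇒ W
n=20: moves to 18(W), 17(W); every one is W ⇒ L
n=21: moves to 19(W), 18(W); every one is W ⇒ L
n=22: can move to 20, which is L ⇒ W
n=23: can move to 21, which is L ⇒ W
n=24: can move to 21, which is L ⇒ W
n=25: moves to 23(W), 22(W); every one is W ⇒ L
n=26: moves to 24(W), 23(W); every one is W ⇒ L
The starting position 26 is L: whatever Rosa does, the opponent receives a W position.

Sam wins.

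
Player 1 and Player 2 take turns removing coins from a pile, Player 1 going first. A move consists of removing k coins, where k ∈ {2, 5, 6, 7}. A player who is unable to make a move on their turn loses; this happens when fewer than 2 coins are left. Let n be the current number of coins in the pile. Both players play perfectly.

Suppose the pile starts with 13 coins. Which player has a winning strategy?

Player 2 wins.

Build the W/L table. Terminal = L. A non-terminal position is W if it has a move to some L; otherwise it is L.
n=0: no move → L
n=1: no move → L
n=2: →0(L), so W
n=3: →1(L), so W
n=4: →2(W) only, which is W, so L
n=5: →0(L), so W
n=6: →4(L), so W
n=7: →1(L), so W
n=8: →1(L), so W
n=9: →4(L), so W
n=10: →4(L), so W
n=11: →4(L), so W
n=12: →10(W), 7(W), 6(W), 5(W) — all W, so L
n=13: →11(W), 8(W), 7(W), 6(W) — all W, so L
The starting position 13 is L: whatever Player 1 does, the opponent receives a W position.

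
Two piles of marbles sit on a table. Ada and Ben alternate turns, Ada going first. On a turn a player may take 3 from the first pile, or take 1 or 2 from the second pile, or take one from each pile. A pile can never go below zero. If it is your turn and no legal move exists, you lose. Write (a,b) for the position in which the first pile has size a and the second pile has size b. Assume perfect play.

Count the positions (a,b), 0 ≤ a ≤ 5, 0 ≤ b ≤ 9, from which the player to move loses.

Compute win/loss labels from the base case upward. A position with no move is L. Any other position is W if it can reach an L in one move, else L.
Every move lowers a or b (never raises either), so fill the grid row by row in increasing a, and left to right within a row: each cell's successors are then already labelled.
      b=0  b=1  b=2  b=3  b=4  b=5  b=6  b=7  b=8  b=9
a=0:    L    W    W    L    W    W    L    W    W    L
a=1:    L    W    W    L    W    W    L    W    W    L
a=2:    L    W    W    L    W    W    L    W    W    L
a=3:    W    W    L    W    W    L    W    W    L    W
a=4:    W    L    W    W    L    W    W    L    W    W
a=5:    W    L    W    W    L    W    W    L    W    W
Cells with no legal move (terminal, hence L): (0,0), (1,0), (2,0).
The remaining L cells, each justified by listing all of its moves:
(0,3): only reaches (0,2)(W), (0,1)(W), all W → L
(0,6): only reaches (0,5)(W), (0,4)(W), all W → L
(0,9): only reaches (0,8)(W), (0,7)(W), all W → L
(1,3): only reaches (1,2)(W), (1,1)(W), (0,2)(W), all W → L
(1,6): only reaches (1,5)(W), (1,4)(W), (0,5)(W), all W → L
(1,9): only reaches (1,8)(W), (1,7)(W), (0,8)(W), all W → L
(2,3): only reaches (2,2)(W), (2,1)(W), (1,2)(W), all W → L
(2,6): only reaches (2,5)(W), (2,4)(W), (1,5)(W), all W → L
(2,9): only reaches (2,8)(W), (2,7)(W), (1,8)(W), all W → L
(3,2): only reaches (0,2)(W), (3,1)(W), (3,0)(W), (2,1)(W), all W → L
(3,5): only reaches (0,5)(W), (3,4)(W), (3,3)(W), (2,4)(W), all W → L
(3,8): only reaches (0,8)(W), (3,7)(W), (3,6)(W), (2,7)(W), all W → L
(4,1): only reaches (1,1)(W), (4,0)(W), (3,0)(W), all W → L
(4,4): only reaches (1,4)(W), (4,3)(W), (4,2)(W), (3,3)(W), all W → L
(4,7): only reaches (1,7)(W), (4,6)(W), (4,5)(W), (3,6)(W), all W → L
(5,1): only reaches (2,1)(W), (5,0)(W), (4,0)(W), all W → L
(5,4): only reaches (2,4)(W), (5,3)(W), (5,2)(W), (4,3)(W), all W → L
(5,7): only reaches (2,7)(W), (5,6)(W), (5,5)(W), (4,6)(W), all W → L
Every other cell has at least one move into one of the L cells above, so it is W.
L cells per row: a=0: 4, a=1: 4, a=2: 4, a=3: 3, a=4: 3, a=5: 3; total 21.

21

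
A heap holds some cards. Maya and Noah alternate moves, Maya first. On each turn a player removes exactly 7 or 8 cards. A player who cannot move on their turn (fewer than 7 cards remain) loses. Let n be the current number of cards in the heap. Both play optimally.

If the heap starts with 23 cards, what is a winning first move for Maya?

Remove 7, leaving 16.

Compute win/loss labels from the base case upward. A position with no move is L. Any other position is W if it can reach an L in one move, else L.
n=0: no move → L
n=1: no move → L
n=2: no move → L
n=3: no move → L
n=4: no move → L
n=5: no move → L
n=6: no move → L
n=7: reaches L-position 0 → W
n=8: reaches L-position 1 → W
n=9: reaches L-position 2 → W
n=10: reaches L-position 3 → W
n=11: reaches L-position 4 → W
n=12: reaches L-position 5 → W
n=13: reaches L-position 6 → W
n=14: reaches L-position 6 → W
n=15: only reaches 8(W), 7(W), all W → L
n=16: only reaches 9(W), 8(W), all W → L
n=17: only reaches 10(W), 9(W), all W → L
n=18: only reaches 11(W), 10(W), all W → L
n=19: only reaches 12(W), 11(W), all W → L
n=20: only reaches 13(W), 12(W), all W → L
n=21: only reaches 14(W), 13(W), all W → L
n=22: reaches L-position 15 → W
n=23: reaches L-position 16 → W
From 23, the L positions reachable in one move are: 16, 15. Any move reaching one of these is winning.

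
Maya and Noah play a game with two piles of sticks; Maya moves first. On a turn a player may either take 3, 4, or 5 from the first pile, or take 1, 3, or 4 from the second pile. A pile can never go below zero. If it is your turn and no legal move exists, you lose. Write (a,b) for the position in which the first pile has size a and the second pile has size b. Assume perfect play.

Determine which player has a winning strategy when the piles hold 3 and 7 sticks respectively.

Build the W/L table. Terminal = L. A non-terminal position is W if it has a move to some L; otherwise it is L.
No move ever increases a pile, so every position that can arise here has a ≤ 3 and b ≤ 7; it is enough to label the cells with 0 ≤ a ≤ 3 and 0 ≤ b ≤ 7.
Every move lowers a or b (never raises either), so fill the grid row by row in increasing a, and left to right within a row: each cell's successors are then already labelled.
      b=0  b=1  b=2  b=3  b=4  b=5  b=6  b=7
a=0:    L    W    L    W    W    W    W    L
a=1:    L    W    L    W    W    W    W    L
a=2:    L    W    L    W    W    W    W    L
a=3:    W    L    W    L    W    W    W    W
Cells with no legal move (terminal, hence L): (0,0), (1,0), (2,0).
The remaining L cells, each justified by listing all of its moves:
(0,2): the only move is to (0,1)(W), a W ⇒ L
(0,7): moves to (0,6)(W), (0,4)(W), (0,3)(W); every one is W ⇒ L
(1,2): the only move is to (1,1)(W), a W ⇒ L
(1,7): moves to (1,6)(W), (1,4)(W), (1,3)(W); every one is W ⇒ L
(2,2): the only move is to (2,1)(W), a W ⇒ L
(2,7): moves to (2,6)(W), (2,4)(W), (2,3)(W); every one is W ⇒ L
(3,1): moves to (0,1)(W), (3,0)(W); every one is W ⇒ L
(3,3): moves to (0,3)(W), (3,2)(W), (3,0)(W); every one is W ⇒ L
Every other cell has at least one move into one of the L cells above, so it is W.
From (3,7) Maya can move to (0,7), reaching an L position.

Maya wins.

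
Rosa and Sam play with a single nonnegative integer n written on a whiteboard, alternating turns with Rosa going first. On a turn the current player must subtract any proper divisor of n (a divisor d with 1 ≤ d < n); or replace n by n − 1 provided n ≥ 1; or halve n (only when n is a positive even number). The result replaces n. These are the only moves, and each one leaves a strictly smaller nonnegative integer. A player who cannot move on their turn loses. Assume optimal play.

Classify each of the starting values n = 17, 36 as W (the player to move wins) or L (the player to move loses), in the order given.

Build the W/L table. Terminal = L. A non-terminal position is W if it has a move to some L; otherwise it is L.
n=0: no move → L
n=1: reaches L-position 0 → W
n=2: only reaches 1(W), which is W → L
n=3: reaches L-position 2 → W
n=4: reaches L-position 2 → W
n=5: only reaches 4(W), which is W → L
n=6: reaches L-position 5 → W
n=7: only reaches 6(W), which is W → L
n=8: reaches L-position 7 → W
n=9: only reaches 6(W), 8(W), all W → L
n=10: reaches L-position 5 → W
n=11: only reaches 10(W), which is W → L
n=12: reaches L-position 9 → W
n=13: only reaches 12(W), which is W → L
n=14: reaches L-position 7 → W
n=15: only reaches 10(W), 12(W), 14(W), all W → L
n=16: reaches L-position 15 → W
n=17: only reaches 16(W), which is W → L
n=18: reaches L-position 9 → W
n=19: only reaches 18(W), which is W → L
n=20: reaches L-position 15 → W
n=21: only reaches 14(W), 18(W), 20(W), all W → L
n=22: reaches L-position 11 → W
n=23: only reaches 22(W), which is W → L
n=24: reaches L-position 21 → W
n=25: only reaches 20(W), 24(W), all W → L
n=26: reaches L-position 13 → W
n=27: only reaches 18(W), 24(W), 26(W), all W → L
n=28: reaches L-position 21 → W
n=29: only reaches 28(W), which is W → L
n=30: reaches L-position 15 → W
n=31: only reaches 30(W), which is W → L
n=32: reaches L-position 31 → W
n=33: only reaches 22(W), 30(W), 32(W), all W → L
n=34: reaches L-position 17 → W
n=35: only reaches 28(W), 30(W), 34(W), all W → L
n=36: reaches L-position 27 → W

17: L, 36: W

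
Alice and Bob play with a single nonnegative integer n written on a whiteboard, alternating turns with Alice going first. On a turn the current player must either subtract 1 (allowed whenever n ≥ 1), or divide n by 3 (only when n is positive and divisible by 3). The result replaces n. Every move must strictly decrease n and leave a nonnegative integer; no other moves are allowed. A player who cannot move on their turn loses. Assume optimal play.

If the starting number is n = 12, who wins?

Alice wins.

Classify positions by backward induction: terminal positions (no move available) are L. From any other position, the mover wins iff some move reaches an L.
n=0: no move → L
n=1: →0(L), so W
n=2: →1(W) only, which is W, so L
n=3: →2(L), so W
n=4: →3(W) only, which is W, so L
n=5: →4(L), so W
n=6: →2(L), so W
n=7: →6(W) only, which is W, so L
n=8: →7(L), so W
n=9: →3(W), 8(W) — all W, so L
n=10: →9(L), so W
n=11: →10(W) only, which is W, so L
n=12: →4(L), so W
The starting position 12 is W: Alice should move to 4, handing over an L position.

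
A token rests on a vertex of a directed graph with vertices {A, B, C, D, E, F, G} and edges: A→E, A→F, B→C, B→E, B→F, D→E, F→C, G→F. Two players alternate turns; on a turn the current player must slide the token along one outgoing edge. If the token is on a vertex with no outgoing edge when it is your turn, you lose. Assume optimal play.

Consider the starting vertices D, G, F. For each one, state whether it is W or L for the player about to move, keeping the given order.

Classify positions by backward induction: terminal positions (no move available) are L. From any other position, the mover wins iff some move reaches an L.
Every edge goes from a vertex to one that appears earlier in the order E, C, F, D, B, A, G, so processing vertices in that order labels each vertex after all of its successors.
E: no outgoing edge → L
C: no outgoing edge → L
F: →C(L), so W
D: →E(L), so W
B: →C(L), so W
A: →E(L), so W
G: →F(W) only, which is W, so L

D: W, G: L, F: W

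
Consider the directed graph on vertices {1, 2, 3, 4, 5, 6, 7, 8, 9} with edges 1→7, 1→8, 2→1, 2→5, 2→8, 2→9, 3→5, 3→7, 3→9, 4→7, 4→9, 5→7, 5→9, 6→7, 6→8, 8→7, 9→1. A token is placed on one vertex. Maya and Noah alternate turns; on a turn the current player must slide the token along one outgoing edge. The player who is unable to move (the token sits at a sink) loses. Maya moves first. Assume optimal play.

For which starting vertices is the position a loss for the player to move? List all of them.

Classify positions by backward induction: terminal positions (no move available) are L. From any other position, the mover wins iff some move reaches an L.
Every edge goes from a vertex to one that appears earlier in the order 7, 8, 1, 9, 5, 4, 2, 6, 3, so processing vertices in that order labels each vertex after all of its successors.
7: no outgoing edge → L
8: reaches L-position 7 → W
1: reaches L-position 7 → W
9: only reaches 1(W), which is W → L
5: reaches L-position 9 → W
4: reaches L-position 9 → W
2: reaches L-position 9 → W
6: reaches L-position 7 → W
3: reaches L-position 9 → W
The losing starting vertices are exactly the entries labelled L in this table (2 of them).

7, 9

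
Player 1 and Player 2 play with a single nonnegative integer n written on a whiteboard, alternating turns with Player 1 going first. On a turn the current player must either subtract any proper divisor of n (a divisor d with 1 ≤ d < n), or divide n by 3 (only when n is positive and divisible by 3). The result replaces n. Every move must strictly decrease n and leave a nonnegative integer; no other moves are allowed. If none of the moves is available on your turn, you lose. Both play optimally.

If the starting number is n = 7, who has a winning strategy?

Player 2 wins.

Label each position W (a win for the player to move) or L (a loss). A position with no legal move is L; any other position is W exactly when some move reaches an L, and L when every move reaches a W.
n=0: no move → L
n=1: no move → L
n=2: →1(L), so W
n=3: →1(L), so W
n=4: →2(W), 3(W) — all W, so L
n=5: →4(L), so W
n=6: →4(L), so W
n=7: →6(W) only, which is W, so L
Every move from 7 reaches a W position, so the mover loses.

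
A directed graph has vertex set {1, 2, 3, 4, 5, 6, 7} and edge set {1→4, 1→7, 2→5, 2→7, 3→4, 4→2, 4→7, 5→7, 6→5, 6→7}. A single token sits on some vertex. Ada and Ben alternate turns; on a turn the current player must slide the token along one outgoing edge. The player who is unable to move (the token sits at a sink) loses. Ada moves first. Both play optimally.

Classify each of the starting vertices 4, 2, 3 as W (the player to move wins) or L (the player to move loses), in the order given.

Positions with no move are L. A position that does have a move is losing for the player to move precisely when every available move leads to a winning position for the opponent. Fill in the labels:
Every edge goes from a vertex to one that appears earlier in the order 7, 5, 2, 4, 3, 1, 6, so processing vertices in that order labels each vertex after all of its successors.
7: no outgoing edge → L
5: reaches L-position 7 → W
2: reaches L-position 7 → W
4: reaches L-position 7 → W
3: only reaches 4(W), which is W → L
1: reaches L-position 7 → W
6: reaches L-position 7 → W

4: W, 2: W, 3: L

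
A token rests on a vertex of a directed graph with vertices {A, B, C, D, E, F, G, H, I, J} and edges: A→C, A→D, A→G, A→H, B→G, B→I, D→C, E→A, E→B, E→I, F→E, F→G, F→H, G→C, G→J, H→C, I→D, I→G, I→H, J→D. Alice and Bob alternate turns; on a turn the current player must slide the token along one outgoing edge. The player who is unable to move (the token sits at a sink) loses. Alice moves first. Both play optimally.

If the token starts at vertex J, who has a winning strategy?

Build the W/L table. Terminal = L. A non-terminal position is W if it has a move to some L; otherwise it is L.
Every edge goes from a vertex to one that appears earlier in the order C, D, J, H, G, I, A, B, E, F, so processing vertices in that order labels each vertex after all of its successors.
C: no outgoing edge → L
D: reaches L-position C → W
J: only reaches D(W), which is W → L
H: reaches L-position C → W
G: reaches L-position J → W
I: only reaches G(W), H(W), D(W), all W → L
A: reaches L-position C → W
B: reaches L-position I → W
E: reaches L-position I → W
F: only reaches E(W), G(W), H(W), all W → L
Every move from J reaches a W position, so the mover loses.

Bob wins.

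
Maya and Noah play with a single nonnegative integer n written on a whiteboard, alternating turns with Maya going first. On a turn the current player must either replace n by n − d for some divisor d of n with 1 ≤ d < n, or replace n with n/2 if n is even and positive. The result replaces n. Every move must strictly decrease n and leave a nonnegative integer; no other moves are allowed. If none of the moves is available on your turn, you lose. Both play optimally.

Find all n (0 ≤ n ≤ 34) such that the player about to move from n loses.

Positions with no move are L. A position that does have a move is losing for the player to move precisely when every available move leads to a winning position for the opponent. Fill in the labels:
n=0: no move → L
n=1: no move → L
n=2: reaches L-position 1 → W
n=3: only reaches 2(W), which is W → L
n=4: reaches L-position 3 → W
n=5: only reaches 4(W), which is W → L
n=6: reaches L-position 3 → W
n=7: only reaches 6(W), which is W → L
n=8: reaches L-position 7 → W
n=9: only reaches 6(W), 8(W), all W → L
n=10: reaches L-position 5 → W
n=11: only reaches 10(W), which is W → L
n=12: reaches L-position 9 → W
n=13: only reaches 12(W), which is W → L
n=14: reaches L-position 7 → W
n=15: only reaches 10(W), 12(W), 14(W), all W → L
n=16: reaches L-position 15 → W
n=17: only reaches 16(W), which is W → L
n=18: reaches L-position 9 → W
n=19: only reaches 18(W), which is W → L
n=20: reaches L-position 15 → W
n=21: only reaches 14(W), 18(W), 20(W), all W → L
n=22: reaches L-position 11 → W
n=23: only reaches 22(W), which is W → L
n=24: reaches L-position 21 → W
n=25: only reaches 20(W), 24(W), all W → L
n=26: reaches L-position 13 → W
n=27: only reaches 18(W), 24(W), 26(W), all W → L
n=28: reaches L-position 21 → W
n=29: only reaches 28(W), which is W → L
n=30: reaches L-position 15 → W
n=31: only reaches 30(W), which is W → L
n=32: reaches L-position 31 → W
n=33: only reaches 22(W), 30(W), 32(W), all W → L
n=34: reaches L-position 17 → W
Reading off the rows marked L gives the requested list; there are 18 such values of n.

0, 1, 3, 5, 7, 9, 11, 13, 15, 17, 19, 21, 23, 25, 27, 29, 31, 33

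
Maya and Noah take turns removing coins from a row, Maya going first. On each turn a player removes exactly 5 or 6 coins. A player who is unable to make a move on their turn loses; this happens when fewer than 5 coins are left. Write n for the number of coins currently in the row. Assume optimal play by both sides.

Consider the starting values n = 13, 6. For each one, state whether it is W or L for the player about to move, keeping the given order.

Use the standard recursion: the mover loses at a terminal position; elsewhere, the mover wins exactly when some move hands the opponent an L position.
n=0: no move → L
n=1: no move → L
n=2: no move → L
n=3: no move → L
n=4: no move → L
n=5: →0(L), so W
n=6: →1(L), so W
n=7: →2(L), so W
n=8: →3(L), so W
n=9: →4(L), so W
n=10: →4(L), so W
n=11: →6(W), 5(W) — all W, so L
n=12: →7(W), 6(W) — all W, so L
n=13: →8(W), 7(W) — all W, so L

13: L, 6: W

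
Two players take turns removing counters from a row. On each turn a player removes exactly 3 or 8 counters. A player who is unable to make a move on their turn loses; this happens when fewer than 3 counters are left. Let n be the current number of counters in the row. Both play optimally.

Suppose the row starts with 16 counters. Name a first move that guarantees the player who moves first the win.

Remove 3, leaving 13.

Use the standard recursion: the mover loses at a terminal position; elsewhere, the mover wins exactly when some move hands the opponent an L position.
n=0: no move → L
n=1: no move → L
n=2: no move → L
n=3: can move to 0, which is L ⇒ W
n=4: can move to 1, which is L ⇒ W
n=5: can move to 2, which is L ⇒ W
n=6: the only move is to 3(W), a W ⇒ L
n=7: the only move is to 4(W), a W ⇒ L
n=8: can move to 0, which is L ⇒ W
n=9: can move to 6, which is L ⇒ W
n=10: can move to 7, which is L ⇒ W
n=11: moves to 8(W), 3(W); every one is W ⇒ L
n=12: moves to 9(W), 4(W); every one is W ⇒ L
n=13: moves to 10(W), 5(W); every one is W ⇒ L
n=14: can move to 11, which is L ⇒ W
n=15: can move to 12, which is L ⇒ W
n=16: can move to 13, which is L ⇒ W
From 16, the L positions reachable in one move are: 13.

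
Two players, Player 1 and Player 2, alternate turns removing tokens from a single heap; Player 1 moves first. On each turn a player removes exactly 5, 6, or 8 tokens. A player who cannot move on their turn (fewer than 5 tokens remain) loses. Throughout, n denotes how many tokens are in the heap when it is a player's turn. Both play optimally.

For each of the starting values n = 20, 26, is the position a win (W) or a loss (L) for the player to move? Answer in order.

20: W, 26: L

Work bottom-up. With no move the player to move loses. Otherwise the position is W if at least one move leads to an L position for the opponent, and L if every move leads to a W.
n=0: no move → L
n=1: no move → L
n=2: no move → L
n=3: no move → L
n=4: no move → L
n=5: W (go to 0, an L position)
n=6: W (go to 1, an L position)
n=7: W (go to 2, an L position)
n=8: W (go to 3, an L position)
n=9: W (go to 4, an L position)
n=10: W (go to 4, an L position)
n=11: W (go to 3, an L position)
n=12: W (go to 4, an L position)
n=13: L (options 8(W), 7(W), 5(W) are all W)
n=14: L (options 9(W), 8(W), 6(W) are all W)
n=15: L (options 10(W), 9(W), 7(W) are all W)
n=16: L (options 11(W), 10(W), 8(W) are all W)
n=17: L (options 12(W), 11(W), 9(W) are all W)
n=18: W (go to 13, an L position)
n=19: W (go to 14, an L position)
n=20: W (go to 15, an L position)
n=21: W (go to 16, an L position)
n=22: W (go to 17, an L position)
n=23: W (go to 17, an L position)
n=24: W (go to 16, an L position)
n=25: W (go to 17, an L position)
n=26: L (options 21(W), 20(W), 18(W) are all W)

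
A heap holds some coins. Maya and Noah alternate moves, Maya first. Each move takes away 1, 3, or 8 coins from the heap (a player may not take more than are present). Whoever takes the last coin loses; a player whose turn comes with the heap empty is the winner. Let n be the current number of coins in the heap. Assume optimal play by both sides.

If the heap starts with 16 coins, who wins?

Work bottom-up. With no move the player to move wins. Otherwise the position is W if at least one move leads to an L position for the opponent, and L if every move leads to a W.
n=0: no move; the opponent has just taken the last coin and therefore loses → W
n=1: the only move is to 0(W), a W ⇒ L
n=2: can move to 1, which is L ⇒ W
n=3: moves to 2(W), 0(W); every one is W ⇒ L
n=4: can move to 3, which is L ⇒ W
n=5: moves to 4(W), 2(W); every one is W ⇒ L
n=6: can move to 5, which is L ⇒ W
n=7: moves to 6(W), 4(W); every one is W ⇒ L
n=8: can move to 7, which is L ⇒ W
n=9: can move to 1, which is L ⇒ W
n=10: can move to 7, which is L ⇒ W
n=11: can move to 3, which is L ⇒ W
n=12: moves to 11(W), 9(W), 4(W); every one is W ⇒ L
n=13: can move to 12, which is L ⇒ W
n=14: moves to 13(W), 11(W), 6(W); every one is W ⇒ L
n=15: can move to 14, which is L ⇒ W
n=16: moves to 15(W), 13(W), 8(W); every one is W ⇒ L
Every move from 16 reaches a W position, so the mover loses.

Noah wins.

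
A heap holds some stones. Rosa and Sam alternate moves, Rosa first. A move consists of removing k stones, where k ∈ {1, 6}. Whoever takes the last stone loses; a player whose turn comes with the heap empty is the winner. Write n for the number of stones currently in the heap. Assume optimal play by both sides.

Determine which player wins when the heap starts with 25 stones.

Build the W/L table. Terminal = W. A non-terminal position is W if it has a move to some L; otherwise it is L.
n=0: no move; the opponent has just taken the last stone and therefore loses → W
n=1: L (sole option 0(W) is W)
n=2: W (go to 1, an L position)
n=3: L (sole option 2(W) is W)
n=4: W (go to 3, an L position)
n=5: L (sole option 4(W) is W)
n=6: W (go to 5, an L position)
n=7: W (go to 1, an L position)
n=8: L (options 7(W), 2(W) are all W)
n=9: W (go to 8, an L position)
n=10: L (options 9(W), 4(W) are all W)
n=11: W (go to 10, an L position)
n=12: L (options 11(W), 6(W) are all W)
n=13: W (go to 12, an L position)
n=14: W (go to 8, an L position)
n=15: L (options 14(W), 9(W) are all W)
n=16: W (go to 15, an L position)
n=17: L (options 16(W), 11(W) are all W)
n=18: W (go to 17, an L position)
n=19: L (options 18(W), 13(W) are all W)
n=20: W (go to 19, an L position)
n=21: W (go to 15, an L position)
n=22: L (options 21(W), 16(W) are all W)
n=23: W (go to 22, an L position)
n=24: L (options 23(W), 18(W) are all W)
n=25: W (go to 24, an L position)
The starting position 25 is W: Rosa should remove 1, leaving 24, handing over an L position.

Rosa wins.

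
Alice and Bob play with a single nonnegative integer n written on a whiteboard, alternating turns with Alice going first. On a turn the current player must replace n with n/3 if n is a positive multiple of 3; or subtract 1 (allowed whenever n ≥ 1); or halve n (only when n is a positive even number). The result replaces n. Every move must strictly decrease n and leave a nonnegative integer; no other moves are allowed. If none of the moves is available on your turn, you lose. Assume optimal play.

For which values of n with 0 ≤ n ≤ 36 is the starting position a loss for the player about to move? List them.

0, 2, 5, 7, 9, 11, 13, 16, 19, 23, 25, 28, 30, 34, 36

Work bottom-up. With no move the player to move loses. Otherwise the position is W if at least one move leads to an L position for the opponent, and L if every move leads to a W.
n=0: no move → L
n=1: →0(L), so W
n=2: →1(W) only, which is W, so L
n=3: →2(L), so W
n=4: →2(L), so W
n=5: →4(W) only, which is W, so L
n=6: →2(L), so W
n=7: →6(W) only, which is W, so L
n=8: →7(L), so W
n=9: →3(W), 8(W) — all W, so L
n=10: →5(L), so W
n=11: →10(W) only, which is W, so L
n=12: →11(L), so W
n=13: →12(W) only, which is W, so L
n=14: →7(L), so W
n=15: →5(L), so W
n=16: →8(W), 15(W) — all W, so L
n=17: →16(L), so W
n=18: →9(L), so W
n=19: →18(W) only, which is W, so L
n=20: →19(L), so W
n=21: →7(L), so W
n=22: →11(L), so W
n=23: →22(W) only, which is W, so L
n=24: →23(L), so W
n=25: →24(W) only, which is W, so L
n=26: →13(L), so W
n=27: →9(L), so W
n=28: →14(W), 27(W) — all W, so L
n=29: →28(L), so W
n=30: →10(W), 15(W), 29(W) — all W, so L
n=31: →30(L), so W
n=32: →16(L), so W
n=33: →11(L), so W
n=34: →17(W), 33(W) — all W, so L
n=35: →34(L), so W
n=36: →12(W), 18(W), 35(W) — all W, so L
The losing starting values of n are exactly the entries labelled L in this table (15 of them).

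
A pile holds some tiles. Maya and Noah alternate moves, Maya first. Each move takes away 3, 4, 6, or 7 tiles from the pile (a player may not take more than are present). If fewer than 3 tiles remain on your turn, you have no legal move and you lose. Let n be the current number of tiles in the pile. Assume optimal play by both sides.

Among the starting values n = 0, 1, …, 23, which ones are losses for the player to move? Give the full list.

0, 1, 2, 10, 11, 12, 20, 21, 22

Use the standard recursion: the mover loses at a terminal position; elsewhere, the mover wins exactly when some move hands the opponent an L position.
n=0: no move → L
n=1: no move → L
n=2: no move → L
n=3: can move to 0, which is L ⇒ W
n=4: can move to 1, which is L ⇒ W
n=5: can move to 2, which is L ⇒ W
n=6: can move to 2, which is L ⇒ W
n=7: can move to 1, which is L ⇒ W
n=8: can move to 2, which is L ⇒ W
n=9: can move to 2, which is L ⇒ W
n=10: moves to 7(W), 6(W), 4(W), 3(W); every one is W ⇒ L
n=11: moves to 8(W), 7(W), 5(W), 4(W); every one is W ⇒ L
n=12: moves to 9(W), 8(W), 6(W), 5(W); every one is W ⇒ L
n=13: can move to 10, which is L ⇒ W
n=14: can move to 11, which is L ⇒ W
n=15: can move to 12, which is L ⇒ W
n=16: can move to 12, which is L ⇒ W
n=17: can move to 11, which is L ⇒ W
n=18: can move to 12, which is L ⇒ W
n=19: can move to 12, which is L ⇒ W
n=20: moves to 17(W), 16(W), 14(W), 13(W); every one is W ⇒ L
n=21: moves to 18(W), 17(W), 15(W), 14(W); every one is W ⇒ L
n=22: moves to 19(W), 18(W), 16(W), 15(W); every one is W ⇒ L
n=23: can move to 20, which is L ⇒ W
Reading off the rows marked L gives the requested list; there are 9 such values of n.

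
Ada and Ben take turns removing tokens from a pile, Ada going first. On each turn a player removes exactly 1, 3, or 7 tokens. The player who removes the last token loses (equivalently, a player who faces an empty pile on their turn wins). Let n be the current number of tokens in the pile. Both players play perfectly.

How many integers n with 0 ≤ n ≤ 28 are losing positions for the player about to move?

Work bottom-up. With no move the player to move wins. Otherwise the position is W if at least one move leads to an L position for the opponent, and L if every move leads to a W.
n=0: no move; the opponent has just taken the last token and therefore loses → W
n=1: only reaches 0(W), which is W → L
n=2: reaches L-position 1 → W
n=3: only reaches 2(W), 0(W), all W → L
n=4: reaches L-position 3 → W
n=5: only reaches 4(W), 2(W), all W → L
n=6: reaches L-position 5 → W
n=7: only reaches 6(W), 4(W), 0(W), all W → L
n=8: reaches L-position 7 → W
n=9: only reaches 8(W), 6(W), 2(W), all W → L
n=10: reaches L-position 9 → W
n=11: only reaches 10(W), 8(W), 4(W), all W → L
n=12: reaches L-position 11 → W
n=13: only reaches 12(W), 10(W), 6(W), all W → L
n=14: reaches L-position 13 → W
n=15: only reaches 14(W), 12(W), 8(W), all W → L
n=16: reaches L-position 15 → W
n=17: only reaches 16(W), 14(W), 10(W), all W → L
n=18: reaches L-position 17 → W
n=19: only reaches 18(W), 16(W), 12(W), all W → L
n=20: reaches L-position 19 → W
n=21: only reaches 20(W), 18(W), 14(W), all W → L
n=22: reaches L-position 21 → W
n=23: only reaches 22(W), 20(W), 16(W), all W → L
n=24: reaches L-position 23 → W
n=25: only reaches 24(W), 22(W), 18(W), all W → L
n=26: reaches L-position 25 → W
n=27: only reaches 26(W), 24(W), 20(W), all W → L
n=28: reaches L-position 27 → W
L entries with 0 ≤ n ≤ 28: n = 1, 3, 5, 7, 9, 11, 13, 15, 17, 19, 21, 23, 25, 27; that makes 14.

14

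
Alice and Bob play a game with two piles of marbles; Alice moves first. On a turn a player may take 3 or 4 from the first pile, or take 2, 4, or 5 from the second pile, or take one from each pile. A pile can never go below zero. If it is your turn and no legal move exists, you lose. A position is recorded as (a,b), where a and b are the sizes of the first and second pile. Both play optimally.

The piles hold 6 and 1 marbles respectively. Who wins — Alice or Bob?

Compute win/loss labels from the base case upward. A position with no move is L. Any other position is W if it can reach an L in one move, else L.
No move ever increases a pile, so every position that can arise here has a ≤ 6 and b ≤ 1; it is enough to label the cells with 0 ≤ a ≤ 6 and 0 ≤ b ≤ 1.
Every move lowers a or b (never raises either), so fill the grid row by row in increasing a, and left to right within a row: each cell's successors are then already labelled.
      b=0  b=1
a=0:    L    L
a=1:    L    W
a=2:    L    W
a=3:    W    W
a=4:    W    W
a=5:    W    L
a=6:    W    L
Cells with no legal move (terminal, hence L): (0,0), (0,1), (1,0), (2,0).
The remaining L cells, each justified by listing all of its moves:
(5,1): moves to (2,1)(W), (1,1)(W), (4,0)(W); every one is W ⇒ L
(6,1): moves to (3,1)(W), (2,1)(W), (5,0)(W); every one is W ⇒ L
Every other cell has at least one move into one of the L cells above, so it is W.
Every move from (6,1) reaches a W position, so the mover loses.

Bob wins.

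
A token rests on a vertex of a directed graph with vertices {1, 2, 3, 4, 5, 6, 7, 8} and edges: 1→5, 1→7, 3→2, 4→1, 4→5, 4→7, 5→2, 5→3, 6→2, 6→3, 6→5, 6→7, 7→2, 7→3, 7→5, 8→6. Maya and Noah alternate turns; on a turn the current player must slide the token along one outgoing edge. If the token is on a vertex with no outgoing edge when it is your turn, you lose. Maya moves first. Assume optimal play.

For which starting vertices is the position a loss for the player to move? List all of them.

1, 2, 8

Compute win/loss labels from the base case upward. A position with no move is L. Any other position is W if it can reach an L in one move, else L.
Every edge goes from a vertex to one that appears earlier in the order 2, 3, 5, 7, 6, 8, 1, 4, so processing vertices in that order labels each vertex after all of its successors.
2: no outgoing edge → L
3: can move to 2, which is L ⇒ W
5: can move to 2, which is L ⇒ W
7: can move to 2, which is L ⇒ W
6: can move to 2, which is L ⇒ W
8: the only move is to 6(W), a W ⇒ L
1: moves to 7(W), 5(W); every one is W ⇒ L
4: can move to 1, which is L ⇒ W
The losing starting vertices are exactly the entries labelled L in this table (3 of them).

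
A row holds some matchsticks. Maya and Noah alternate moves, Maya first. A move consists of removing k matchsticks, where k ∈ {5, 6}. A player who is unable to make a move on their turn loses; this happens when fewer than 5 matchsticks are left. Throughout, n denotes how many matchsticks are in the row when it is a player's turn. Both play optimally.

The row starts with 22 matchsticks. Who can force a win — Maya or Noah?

Noah wins.

Classify positions by backward induction: terminal positions (no move available) are L. From any other position, the mover wins iff some move reaches an L.
n=0: no move → L
n=1: no move → L
n=2: no move → L
n=3: no move → L
n=4: no move → L
n=5: can move to 0, which is L ⇒ W
n=6: can move to 1, which is L ⇒ W
n=7: can move to 2, which is L ⇒ W
n=8: can move to 3, which is L ⇒ W
n=9: can move to 4, which is L ⇒ W
n=10: can move to 4, which is L ⇒ W
n=11: moves to 6(W), 5(W); every one is W ⇒ L
n=12: moves to 7(W), 6(W); every one is W ⇒ L
n=13: moves to 8(W), 7(W); every one is W ⇒ L
n=14: moves to 9(W), 8(W); every one is W ⇒ L
n=15: moves to 10(W), 9(W); every one is W ⇒ L
n=16: can move to 11, which is L ⇒ W
n=17: can move to 12, which is L ⇒ W
n=18: can move to 13, which is L ⇒ W
n=19: can move to 14, which is L ⇒ W
n=20: can move to 15, which is L ⇒ W
n=21: can move to 15, which is L ⇒ W
n=22: moves to 17(W), 16(W); every one is W ⇒ L
The starting position 22 is L: whatever Maya does, the opponent receives a W position.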